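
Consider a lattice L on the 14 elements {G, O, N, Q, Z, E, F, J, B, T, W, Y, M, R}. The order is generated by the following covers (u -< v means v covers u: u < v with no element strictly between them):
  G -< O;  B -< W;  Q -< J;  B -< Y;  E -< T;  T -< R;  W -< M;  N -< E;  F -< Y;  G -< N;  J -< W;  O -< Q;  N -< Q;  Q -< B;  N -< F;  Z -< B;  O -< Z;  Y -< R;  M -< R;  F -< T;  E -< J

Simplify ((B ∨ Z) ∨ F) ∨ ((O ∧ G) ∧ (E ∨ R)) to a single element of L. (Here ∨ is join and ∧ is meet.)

B ∨ Z = B
B ∨ F = Y
O ∧ G = G
E ∨ R = R
G ∧ R = G
Y ∨ G = Y

Y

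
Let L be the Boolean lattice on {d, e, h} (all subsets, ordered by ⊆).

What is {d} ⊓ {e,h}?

Under ⊆, meet is intersection: {d} ∩ {e,h} = ∅.

∅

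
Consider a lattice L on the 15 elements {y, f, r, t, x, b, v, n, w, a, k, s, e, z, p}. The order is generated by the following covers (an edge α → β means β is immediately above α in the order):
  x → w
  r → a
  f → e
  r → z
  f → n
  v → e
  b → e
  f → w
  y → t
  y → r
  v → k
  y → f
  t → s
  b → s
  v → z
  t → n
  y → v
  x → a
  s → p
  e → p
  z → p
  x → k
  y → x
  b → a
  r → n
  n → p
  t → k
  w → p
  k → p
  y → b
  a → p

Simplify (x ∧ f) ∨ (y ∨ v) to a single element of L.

v

x ∧ f = y
y ∨ v = v
y ∨ v = v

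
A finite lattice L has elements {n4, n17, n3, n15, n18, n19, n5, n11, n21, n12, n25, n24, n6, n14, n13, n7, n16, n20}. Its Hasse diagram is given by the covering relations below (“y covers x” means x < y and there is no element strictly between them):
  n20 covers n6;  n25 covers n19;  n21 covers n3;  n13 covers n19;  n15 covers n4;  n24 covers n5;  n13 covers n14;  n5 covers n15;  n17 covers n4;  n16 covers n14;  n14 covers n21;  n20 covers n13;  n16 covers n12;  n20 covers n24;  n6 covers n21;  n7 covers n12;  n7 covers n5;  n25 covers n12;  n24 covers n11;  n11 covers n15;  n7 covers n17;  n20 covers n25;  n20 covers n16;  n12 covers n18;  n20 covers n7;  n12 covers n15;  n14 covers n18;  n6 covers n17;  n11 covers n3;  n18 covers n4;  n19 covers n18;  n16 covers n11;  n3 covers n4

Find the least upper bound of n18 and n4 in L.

Common upper bounds of {n18, n4}: n12, n13, n14, n16, n18, n19, n20, n25, n7.
The least among these is n18.

n18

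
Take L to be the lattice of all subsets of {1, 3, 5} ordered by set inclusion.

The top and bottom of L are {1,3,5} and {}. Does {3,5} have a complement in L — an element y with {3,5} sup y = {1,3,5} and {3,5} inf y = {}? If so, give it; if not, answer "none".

{1}

Need y with {3,5} ∨ y = {1,3,5} and {3,5} ∧ y = {}.
Checking each element gives: {1}.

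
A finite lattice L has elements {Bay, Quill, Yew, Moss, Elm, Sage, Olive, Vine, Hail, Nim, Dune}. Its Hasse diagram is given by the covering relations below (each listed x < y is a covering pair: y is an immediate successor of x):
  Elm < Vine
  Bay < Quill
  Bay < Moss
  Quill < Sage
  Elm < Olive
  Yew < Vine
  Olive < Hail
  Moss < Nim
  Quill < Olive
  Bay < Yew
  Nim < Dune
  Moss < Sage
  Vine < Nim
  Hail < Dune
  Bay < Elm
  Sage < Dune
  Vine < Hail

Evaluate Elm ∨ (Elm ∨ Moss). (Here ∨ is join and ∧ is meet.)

Elm ∨ Moss = Nim
Elm ∨ Nim = Nim

Nim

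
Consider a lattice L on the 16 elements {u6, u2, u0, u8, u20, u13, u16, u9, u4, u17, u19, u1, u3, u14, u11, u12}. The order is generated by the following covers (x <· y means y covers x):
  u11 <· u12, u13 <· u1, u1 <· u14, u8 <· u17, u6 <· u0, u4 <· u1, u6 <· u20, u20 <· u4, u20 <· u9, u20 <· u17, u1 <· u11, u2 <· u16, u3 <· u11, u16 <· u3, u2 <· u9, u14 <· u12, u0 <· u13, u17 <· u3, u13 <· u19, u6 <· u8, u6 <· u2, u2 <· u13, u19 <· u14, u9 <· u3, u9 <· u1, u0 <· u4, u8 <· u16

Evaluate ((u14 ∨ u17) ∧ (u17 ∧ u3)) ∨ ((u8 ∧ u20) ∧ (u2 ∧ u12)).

u17

u14 ∨ u17 = u12
u17 ∧ u3 = u17
u12 ∧ u17 = u17
u8 ∧ u20 = u6
u2 ∧ u12 = u2
u6 ∧ u2 = u6
u17 ∨ u6 = u17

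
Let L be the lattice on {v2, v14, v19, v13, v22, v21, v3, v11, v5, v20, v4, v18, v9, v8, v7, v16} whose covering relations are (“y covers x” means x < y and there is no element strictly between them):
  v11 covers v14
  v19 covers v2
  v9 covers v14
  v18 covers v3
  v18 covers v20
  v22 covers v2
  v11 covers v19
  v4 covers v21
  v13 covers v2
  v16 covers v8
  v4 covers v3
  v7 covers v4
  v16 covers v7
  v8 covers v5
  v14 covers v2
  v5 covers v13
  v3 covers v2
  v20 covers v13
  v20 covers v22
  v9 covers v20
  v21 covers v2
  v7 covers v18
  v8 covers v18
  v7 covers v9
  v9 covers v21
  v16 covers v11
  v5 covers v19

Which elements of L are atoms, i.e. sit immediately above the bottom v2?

The atoms are exactly the elements that cover v2: v13, v14, v19, v21, v22, v3.

v13, v14, v19, v21, v22, v3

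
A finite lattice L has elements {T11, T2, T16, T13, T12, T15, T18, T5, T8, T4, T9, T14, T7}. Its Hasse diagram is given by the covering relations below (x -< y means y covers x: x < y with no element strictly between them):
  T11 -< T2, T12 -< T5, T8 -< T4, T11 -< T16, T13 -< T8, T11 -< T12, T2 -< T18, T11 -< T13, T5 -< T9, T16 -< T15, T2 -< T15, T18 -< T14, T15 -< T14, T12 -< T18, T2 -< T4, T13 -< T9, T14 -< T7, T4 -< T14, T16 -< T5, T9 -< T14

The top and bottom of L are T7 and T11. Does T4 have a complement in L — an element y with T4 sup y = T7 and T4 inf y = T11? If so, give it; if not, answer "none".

none

For every candidate y, either T4 ∨ y ≠ T7 or T4 ∧ y ≠ T11; no complement exists.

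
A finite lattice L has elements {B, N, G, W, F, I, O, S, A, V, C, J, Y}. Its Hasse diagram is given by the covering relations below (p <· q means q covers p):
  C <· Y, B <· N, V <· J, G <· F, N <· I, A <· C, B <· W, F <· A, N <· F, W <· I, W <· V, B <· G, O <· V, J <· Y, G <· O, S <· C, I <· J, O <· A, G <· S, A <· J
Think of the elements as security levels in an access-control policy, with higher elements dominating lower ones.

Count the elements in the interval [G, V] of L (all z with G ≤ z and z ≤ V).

3

The interval [G, V] = {G, O, V}, which has 3 elements.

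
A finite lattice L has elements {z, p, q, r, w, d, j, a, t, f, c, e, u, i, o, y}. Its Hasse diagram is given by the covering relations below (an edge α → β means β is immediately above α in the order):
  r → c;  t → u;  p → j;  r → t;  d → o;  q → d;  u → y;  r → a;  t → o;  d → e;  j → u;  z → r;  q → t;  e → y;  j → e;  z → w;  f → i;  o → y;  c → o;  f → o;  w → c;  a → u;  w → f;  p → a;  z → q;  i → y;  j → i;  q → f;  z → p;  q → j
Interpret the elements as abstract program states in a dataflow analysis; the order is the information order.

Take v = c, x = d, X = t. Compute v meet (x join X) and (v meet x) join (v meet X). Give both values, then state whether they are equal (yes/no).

c; r; no

x join X = o, so v meet (x join X) = c meet o = c.
v meet x = z and v meet X = r, so (v meet x) join (v meet X) = z join r = r.
Equal: no.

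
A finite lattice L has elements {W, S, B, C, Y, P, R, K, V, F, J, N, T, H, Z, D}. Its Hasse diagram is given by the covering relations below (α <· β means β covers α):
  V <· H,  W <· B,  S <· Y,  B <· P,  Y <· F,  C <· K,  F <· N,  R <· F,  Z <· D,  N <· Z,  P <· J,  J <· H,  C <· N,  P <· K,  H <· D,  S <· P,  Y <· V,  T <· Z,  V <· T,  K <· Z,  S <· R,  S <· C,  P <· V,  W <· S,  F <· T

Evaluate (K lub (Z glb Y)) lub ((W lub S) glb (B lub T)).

Z ∧ Y = Y
K ∨ Y = Z
W ∨ S = S
B ∨ T = T
S ∧ T = S
Z ∨ S = Z

Z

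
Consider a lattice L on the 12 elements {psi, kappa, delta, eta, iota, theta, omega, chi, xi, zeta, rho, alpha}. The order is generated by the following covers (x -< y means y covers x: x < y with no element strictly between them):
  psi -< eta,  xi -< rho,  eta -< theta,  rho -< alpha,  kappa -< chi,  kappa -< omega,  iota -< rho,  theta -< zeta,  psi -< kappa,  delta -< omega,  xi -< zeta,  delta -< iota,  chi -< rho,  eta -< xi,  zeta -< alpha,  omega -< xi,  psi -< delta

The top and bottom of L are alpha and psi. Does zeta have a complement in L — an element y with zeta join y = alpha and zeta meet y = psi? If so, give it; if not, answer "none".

For every candidate y, either zeta ∨ y ≠ alpha or zeta ∧ y ≠ psi; no complement exists.

none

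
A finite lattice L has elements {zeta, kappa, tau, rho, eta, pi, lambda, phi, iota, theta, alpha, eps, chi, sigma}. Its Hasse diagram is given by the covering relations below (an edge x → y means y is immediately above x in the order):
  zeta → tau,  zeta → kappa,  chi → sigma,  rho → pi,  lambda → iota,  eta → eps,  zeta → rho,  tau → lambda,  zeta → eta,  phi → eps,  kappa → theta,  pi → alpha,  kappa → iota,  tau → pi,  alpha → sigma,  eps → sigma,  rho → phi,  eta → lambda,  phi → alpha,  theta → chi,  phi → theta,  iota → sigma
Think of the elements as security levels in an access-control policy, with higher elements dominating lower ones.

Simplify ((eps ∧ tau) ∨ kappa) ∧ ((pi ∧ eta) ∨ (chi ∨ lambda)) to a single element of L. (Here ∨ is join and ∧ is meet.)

kappa

eps ∧ tau = zeta
zeta ∨ kappa = kappa
pi ∧ eta = zeta
chi ∨ lambda = sigma
zeta ∨ sigma = sigma
kappa ∧ sigma = kappa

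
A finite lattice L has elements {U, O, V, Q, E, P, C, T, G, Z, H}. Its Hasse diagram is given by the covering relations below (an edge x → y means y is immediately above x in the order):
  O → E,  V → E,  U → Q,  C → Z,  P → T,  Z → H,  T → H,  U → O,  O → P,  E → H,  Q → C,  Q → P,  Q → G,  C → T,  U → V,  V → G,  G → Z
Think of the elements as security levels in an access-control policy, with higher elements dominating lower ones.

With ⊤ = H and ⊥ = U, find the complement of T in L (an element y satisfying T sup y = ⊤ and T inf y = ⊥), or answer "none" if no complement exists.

Need y with T ∨ y = H and T ∧ y = U.
Checking each element gives: V.

V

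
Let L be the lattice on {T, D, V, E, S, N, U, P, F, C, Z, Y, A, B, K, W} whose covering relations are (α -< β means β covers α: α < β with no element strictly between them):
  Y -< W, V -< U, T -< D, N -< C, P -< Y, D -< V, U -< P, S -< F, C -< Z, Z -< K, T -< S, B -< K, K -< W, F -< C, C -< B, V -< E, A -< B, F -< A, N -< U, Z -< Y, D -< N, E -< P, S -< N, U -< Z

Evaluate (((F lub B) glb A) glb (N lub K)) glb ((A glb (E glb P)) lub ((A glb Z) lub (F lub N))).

F

F ∨ B = B
B ∧ A = A
N ∨ K = K
A ∧ K = A
E ∧ P = E
A ∧ E = T
A ∧ Z = F
F ∨ N = C
F ∨ C = C
T ∨ C = C
A ∧ C = F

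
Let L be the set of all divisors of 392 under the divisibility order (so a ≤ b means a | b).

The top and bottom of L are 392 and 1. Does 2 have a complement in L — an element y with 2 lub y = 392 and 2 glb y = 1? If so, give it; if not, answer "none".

For every candidate y, either 2 ∨ y ≠ 392 or 2 ∧ y ≠ 1; no complement exists.

none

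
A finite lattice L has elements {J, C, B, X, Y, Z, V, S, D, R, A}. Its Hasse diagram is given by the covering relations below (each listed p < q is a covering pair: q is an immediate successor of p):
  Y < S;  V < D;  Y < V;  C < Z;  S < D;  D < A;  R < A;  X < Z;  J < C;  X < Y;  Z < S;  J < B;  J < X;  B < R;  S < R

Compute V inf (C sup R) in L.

C ∨ R = R
V ∧ R = Y

Y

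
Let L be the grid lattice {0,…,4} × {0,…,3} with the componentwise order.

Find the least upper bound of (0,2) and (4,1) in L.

(4,2)

In a product of chains, the join is componentwise max, giving (4,2).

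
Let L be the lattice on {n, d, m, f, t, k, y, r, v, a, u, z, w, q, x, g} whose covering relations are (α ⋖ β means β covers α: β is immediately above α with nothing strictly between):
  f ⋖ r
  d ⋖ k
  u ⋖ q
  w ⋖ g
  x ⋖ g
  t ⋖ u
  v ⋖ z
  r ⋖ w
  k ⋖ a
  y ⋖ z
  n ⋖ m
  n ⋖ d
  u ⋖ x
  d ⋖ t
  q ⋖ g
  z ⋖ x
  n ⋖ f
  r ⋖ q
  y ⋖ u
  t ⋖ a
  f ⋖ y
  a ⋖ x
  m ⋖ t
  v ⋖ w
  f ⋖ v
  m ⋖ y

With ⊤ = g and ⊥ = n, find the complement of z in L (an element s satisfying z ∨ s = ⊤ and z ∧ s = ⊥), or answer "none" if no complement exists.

none

For every candidate s, either z ∨ s ≠ g or z ∧ s ≠ n; no complement exists.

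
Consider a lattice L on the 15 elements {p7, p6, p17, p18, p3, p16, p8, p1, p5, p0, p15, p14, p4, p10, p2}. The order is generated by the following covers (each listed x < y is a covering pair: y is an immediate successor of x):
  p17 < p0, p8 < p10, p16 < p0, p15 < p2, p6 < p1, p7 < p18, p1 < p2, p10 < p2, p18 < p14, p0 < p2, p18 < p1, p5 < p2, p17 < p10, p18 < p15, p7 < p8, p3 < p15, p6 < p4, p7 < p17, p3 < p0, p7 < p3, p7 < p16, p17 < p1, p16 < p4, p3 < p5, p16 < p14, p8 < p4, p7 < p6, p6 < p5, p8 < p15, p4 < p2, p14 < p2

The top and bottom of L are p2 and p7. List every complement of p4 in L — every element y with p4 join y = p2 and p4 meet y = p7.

Need y with p4 ∨ y = p2 and p4 ∧ y = p7.
Checking each element gives: p17, p18, p3.

p17, p18, p3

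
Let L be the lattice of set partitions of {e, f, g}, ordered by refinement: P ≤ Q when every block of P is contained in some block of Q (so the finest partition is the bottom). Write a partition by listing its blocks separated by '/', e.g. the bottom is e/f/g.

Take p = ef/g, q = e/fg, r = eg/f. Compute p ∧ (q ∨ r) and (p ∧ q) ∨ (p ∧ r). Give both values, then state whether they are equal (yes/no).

ef/g; e/f/g; no

q ∨ r = efg, so p ∧ (q ∨ r) = ef/g ∧ efg = ef/g.
p ∧ q = e/f/g and p ∧ r = e/f/g, so (p ∧ q) ∨ (p ∧ r) = e/f/g ∨ e/f/g = e/f/g.
Equal: no.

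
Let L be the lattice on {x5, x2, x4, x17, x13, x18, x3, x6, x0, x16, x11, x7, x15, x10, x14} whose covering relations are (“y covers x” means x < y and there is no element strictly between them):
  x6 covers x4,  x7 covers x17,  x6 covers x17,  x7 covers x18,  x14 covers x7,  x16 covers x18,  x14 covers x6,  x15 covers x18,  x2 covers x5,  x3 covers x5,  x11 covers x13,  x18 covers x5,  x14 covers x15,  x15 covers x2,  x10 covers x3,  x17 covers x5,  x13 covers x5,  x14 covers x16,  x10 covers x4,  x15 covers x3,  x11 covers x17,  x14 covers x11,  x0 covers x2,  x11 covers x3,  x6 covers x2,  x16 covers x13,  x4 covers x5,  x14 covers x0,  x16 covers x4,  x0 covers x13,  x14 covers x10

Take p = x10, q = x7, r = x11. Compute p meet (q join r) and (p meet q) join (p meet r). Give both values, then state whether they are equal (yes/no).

x10; x3; no

q join r = x14, so p meet (q join r) = x10 meet x14 = x10.
p meet q = x5 and p meet r = x3, so (p meet q) join (p meet r) = x5 join x3 = x3.
Equal: no.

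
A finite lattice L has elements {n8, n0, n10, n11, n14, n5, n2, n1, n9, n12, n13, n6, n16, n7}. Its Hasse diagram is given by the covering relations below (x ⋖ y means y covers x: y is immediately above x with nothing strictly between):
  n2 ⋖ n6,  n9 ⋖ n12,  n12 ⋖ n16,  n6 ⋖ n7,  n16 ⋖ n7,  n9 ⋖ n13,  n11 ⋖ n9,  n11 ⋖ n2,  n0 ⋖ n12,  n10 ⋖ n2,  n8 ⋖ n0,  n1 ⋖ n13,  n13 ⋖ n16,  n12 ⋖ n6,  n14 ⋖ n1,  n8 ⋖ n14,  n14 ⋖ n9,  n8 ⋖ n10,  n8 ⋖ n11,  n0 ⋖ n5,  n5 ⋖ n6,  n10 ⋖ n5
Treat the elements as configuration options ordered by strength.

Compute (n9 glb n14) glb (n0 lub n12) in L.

n14

n9 ∧ n14 = n14
n0 ∨ n12 = n12
n14 ∧ n12 = n14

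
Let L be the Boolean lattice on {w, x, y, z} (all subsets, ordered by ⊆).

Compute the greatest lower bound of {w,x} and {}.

{}

Under ⊆, meet is intersection: {w,x} ∩ {} = {}.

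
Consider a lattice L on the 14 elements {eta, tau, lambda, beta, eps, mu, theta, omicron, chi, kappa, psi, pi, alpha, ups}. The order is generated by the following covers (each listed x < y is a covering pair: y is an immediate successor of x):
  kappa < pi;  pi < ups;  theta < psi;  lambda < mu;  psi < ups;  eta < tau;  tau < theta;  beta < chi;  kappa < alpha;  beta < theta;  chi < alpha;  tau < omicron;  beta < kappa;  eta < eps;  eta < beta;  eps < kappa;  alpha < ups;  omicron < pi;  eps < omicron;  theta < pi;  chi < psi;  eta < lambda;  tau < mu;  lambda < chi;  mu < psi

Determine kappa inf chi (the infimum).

beta

Common lower bounds of {kappa, chi}: beta, eta.
The greatest among these is beta.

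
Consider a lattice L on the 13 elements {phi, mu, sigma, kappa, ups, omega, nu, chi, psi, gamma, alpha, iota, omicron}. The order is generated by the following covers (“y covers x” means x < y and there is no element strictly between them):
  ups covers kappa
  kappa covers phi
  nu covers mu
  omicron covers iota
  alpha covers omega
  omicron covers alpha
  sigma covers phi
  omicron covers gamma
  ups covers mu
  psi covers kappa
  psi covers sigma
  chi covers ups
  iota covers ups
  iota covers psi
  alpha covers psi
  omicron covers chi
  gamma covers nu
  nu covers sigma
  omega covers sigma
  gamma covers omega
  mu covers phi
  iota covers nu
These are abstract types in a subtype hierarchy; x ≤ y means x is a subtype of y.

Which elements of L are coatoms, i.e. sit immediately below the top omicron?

alpha, chi, gamma, iota

The coatoms are exactly the elements covered by omicron: alpha, chi, gamma, iota.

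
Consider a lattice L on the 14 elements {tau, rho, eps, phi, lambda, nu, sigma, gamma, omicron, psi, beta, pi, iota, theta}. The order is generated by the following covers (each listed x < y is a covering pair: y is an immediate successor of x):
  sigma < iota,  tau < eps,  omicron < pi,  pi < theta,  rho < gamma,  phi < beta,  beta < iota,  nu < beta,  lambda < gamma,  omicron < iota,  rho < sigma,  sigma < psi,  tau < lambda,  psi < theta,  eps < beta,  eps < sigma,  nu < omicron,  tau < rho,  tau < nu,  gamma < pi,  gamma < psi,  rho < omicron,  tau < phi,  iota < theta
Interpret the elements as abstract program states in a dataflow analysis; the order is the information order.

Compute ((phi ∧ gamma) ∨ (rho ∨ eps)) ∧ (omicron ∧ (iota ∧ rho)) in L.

phi ∧ gamma = tau
rho ∨ eps = sigma
tau ∨ sigma = sigma
iota ∧ rho = rho
omicron ∧ rho = rho
sigma ∧ rho = rho

rho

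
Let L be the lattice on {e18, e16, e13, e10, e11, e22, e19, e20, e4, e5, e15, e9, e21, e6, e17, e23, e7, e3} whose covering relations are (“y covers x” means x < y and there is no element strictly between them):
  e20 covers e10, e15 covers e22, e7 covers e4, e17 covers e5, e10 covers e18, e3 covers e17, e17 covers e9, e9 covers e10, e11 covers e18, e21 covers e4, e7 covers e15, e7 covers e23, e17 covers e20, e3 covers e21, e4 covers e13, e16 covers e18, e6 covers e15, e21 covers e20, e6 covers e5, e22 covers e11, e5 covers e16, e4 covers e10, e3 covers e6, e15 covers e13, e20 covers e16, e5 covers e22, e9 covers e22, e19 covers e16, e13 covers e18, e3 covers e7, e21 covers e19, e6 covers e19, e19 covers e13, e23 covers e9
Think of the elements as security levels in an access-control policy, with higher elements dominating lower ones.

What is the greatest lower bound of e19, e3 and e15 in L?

e13

Common lower bounds of {e19, e3, e15}: e13, e18.
The greatest among these is e13.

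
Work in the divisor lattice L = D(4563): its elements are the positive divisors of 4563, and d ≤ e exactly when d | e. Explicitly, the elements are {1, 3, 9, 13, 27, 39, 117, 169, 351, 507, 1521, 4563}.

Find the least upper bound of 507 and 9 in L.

1521

In the divisibility order, the join is the least common multiple: lcm(507, 9) = 1521.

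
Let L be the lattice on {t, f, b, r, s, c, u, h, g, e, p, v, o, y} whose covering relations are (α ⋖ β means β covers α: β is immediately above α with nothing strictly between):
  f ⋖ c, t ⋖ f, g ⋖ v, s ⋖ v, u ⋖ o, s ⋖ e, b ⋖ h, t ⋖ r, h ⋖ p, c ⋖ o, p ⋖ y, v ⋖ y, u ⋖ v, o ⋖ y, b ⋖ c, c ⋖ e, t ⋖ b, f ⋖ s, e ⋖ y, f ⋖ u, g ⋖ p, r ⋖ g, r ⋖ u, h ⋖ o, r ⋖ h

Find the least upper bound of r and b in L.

Common upper bounds of {r, b}: h, o, p, y.
The least among these is h.

h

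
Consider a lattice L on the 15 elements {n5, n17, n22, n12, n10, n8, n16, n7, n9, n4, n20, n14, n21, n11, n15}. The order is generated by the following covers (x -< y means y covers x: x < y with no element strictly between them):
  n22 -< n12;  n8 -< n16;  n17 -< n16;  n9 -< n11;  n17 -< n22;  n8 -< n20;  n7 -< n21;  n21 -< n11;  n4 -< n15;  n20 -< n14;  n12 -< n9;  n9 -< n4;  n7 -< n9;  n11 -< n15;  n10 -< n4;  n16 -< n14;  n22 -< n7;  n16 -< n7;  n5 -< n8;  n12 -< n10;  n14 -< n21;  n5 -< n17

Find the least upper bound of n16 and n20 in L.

n14

Common upper bounds of {n16, n20}: n11, n14, n15, n21.
The least among these is n14.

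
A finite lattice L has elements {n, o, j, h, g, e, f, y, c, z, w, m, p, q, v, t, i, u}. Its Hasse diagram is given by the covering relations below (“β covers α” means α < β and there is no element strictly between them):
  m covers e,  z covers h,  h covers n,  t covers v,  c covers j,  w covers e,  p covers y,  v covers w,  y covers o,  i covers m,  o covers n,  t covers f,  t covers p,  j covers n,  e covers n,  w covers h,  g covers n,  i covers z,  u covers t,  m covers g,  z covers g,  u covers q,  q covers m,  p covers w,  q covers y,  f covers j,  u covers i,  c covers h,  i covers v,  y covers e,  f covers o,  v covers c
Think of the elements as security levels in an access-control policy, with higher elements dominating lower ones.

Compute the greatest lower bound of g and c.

Common lower bounds of {g, c}: n.
The greatest among these is n.

n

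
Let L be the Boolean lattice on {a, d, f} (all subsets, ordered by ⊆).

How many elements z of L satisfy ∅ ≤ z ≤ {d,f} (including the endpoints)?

The interval [∅, {d,f}] = {{d,f}, {d}, {f}, ∅}, which has 4 elements.

4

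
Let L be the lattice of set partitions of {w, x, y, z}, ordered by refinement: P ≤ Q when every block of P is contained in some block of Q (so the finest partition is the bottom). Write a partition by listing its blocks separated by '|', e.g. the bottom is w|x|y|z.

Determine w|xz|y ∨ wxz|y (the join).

Common upper bounds of {w|xz|y, wxz|y}: wxyz, wxz|y.
The least among these is wxz|y.

wxz|y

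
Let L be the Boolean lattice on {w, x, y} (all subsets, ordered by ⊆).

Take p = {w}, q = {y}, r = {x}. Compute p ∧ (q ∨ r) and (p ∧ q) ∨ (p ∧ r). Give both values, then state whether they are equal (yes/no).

∅; ∅; yes

q ∨ r = {x,y}, so p ∧ (q ∨ r) = {w} ∧ {x,y} = ∅.
p ∧ q = ∅ and p ∧ r = ∅, so (p ∧ q) ∨ (p ∧ r) = ∅ ∨ ∅ = ∅.
Equal: yes.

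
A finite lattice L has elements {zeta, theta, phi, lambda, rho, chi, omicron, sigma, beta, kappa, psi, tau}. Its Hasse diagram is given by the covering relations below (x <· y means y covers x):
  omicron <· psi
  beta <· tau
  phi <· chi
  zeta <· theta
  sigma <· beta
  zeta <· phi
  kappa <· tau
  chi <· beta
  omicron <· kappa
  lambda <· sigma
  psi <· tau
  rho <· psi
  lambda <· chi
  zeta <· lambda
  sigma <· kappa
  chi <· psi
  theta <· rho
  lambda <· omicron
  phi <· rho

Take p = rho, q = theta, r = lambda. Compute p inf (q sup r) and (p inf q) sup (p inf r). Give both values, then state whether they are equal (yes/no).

rho; theta; no

q sup r = psi, so p inf (q sup r) = rho inf psi = rho.
p inf q = theta and p inf r = zeta, so (p inf q) sup (p inf r) = theta sup zeta = theta.
Equal: no.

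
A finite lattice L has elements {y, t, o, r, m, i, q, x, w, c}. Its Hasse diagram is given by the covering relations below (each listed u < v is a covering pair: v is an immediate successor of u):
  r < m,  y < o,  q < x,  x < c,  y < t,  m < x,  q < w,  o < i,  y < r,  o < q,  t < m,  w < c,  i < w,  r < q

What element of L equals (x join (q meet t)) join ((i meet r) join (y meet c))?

x

q ∧ t = y
x ∨ y = x
i ∧ r = y
y ∧ c = y
y ∨ y = y
x ∨ y = x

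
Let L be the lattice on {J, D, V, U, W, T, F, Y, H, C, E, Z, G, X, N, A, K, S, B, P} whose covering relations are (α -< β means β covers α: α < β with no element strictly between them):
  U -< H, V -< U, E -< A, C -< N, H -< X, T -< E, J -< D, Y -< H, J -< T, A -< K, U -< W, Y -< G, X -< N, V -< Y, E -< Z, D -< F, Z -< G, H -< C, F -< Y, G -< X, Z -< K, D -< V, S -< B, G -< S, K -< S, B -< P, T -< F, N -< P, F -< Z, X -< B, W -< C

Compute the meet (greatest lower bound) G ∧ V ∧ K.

Common lower bounds of {G, V, K}: D, J.
The greatest among these is D.

D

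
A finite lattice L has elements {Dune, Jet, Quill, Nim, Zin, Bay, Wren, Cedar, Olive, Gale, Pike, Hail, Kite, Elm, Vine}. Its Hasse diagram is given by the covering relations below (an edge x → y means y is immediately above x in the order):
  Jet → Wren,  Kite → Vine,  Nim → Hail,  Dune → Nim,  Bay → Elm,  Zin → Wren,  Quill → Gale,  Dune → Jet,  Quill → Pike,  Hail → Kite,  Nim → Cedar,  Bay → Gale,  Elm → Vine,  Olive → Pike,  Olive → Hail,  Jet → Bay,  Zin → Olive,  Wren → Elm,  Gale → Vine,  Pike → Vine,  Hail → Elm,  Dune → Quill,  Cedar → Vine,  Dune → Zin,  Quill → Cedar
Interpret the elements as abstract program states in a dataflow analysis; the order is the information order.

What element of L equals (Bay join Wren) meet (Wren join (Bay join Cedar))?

Bay ∨ Wren = Elm
Bay ∨ Cedar = Vine
Wren ∨ Vine = Vine
Elm ∧ Vine = Elm

Elm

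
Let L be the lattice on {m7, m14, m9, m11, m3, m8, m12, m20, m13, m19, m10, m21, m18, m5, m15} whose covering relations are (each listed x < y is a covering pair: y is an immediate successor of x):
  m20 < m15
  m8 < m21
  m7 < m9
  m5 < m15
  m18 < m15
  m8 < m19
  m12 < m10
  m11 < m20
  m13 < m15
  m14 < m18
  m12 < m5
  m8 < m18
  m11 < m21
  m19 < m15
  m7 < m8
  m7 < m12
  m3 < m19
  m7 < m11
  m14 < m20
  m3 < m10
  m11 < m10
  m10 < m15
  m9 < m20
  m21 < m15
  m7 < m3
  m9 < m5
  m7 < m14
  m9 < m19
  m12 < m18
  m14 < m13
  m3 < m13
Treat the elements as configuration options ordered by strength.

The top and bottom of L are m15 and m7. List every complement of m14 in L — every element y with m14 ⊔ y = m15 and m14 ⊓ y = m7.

Need y with m14 ∨ y = m15 and m14 ∧ y = m7.
Checking each element gives: m10, m19, m21, m5.

m10, m19, m21, m5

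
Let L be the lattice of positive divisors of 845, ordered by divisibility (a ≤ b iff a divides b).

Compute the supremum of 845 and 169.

845

In the divisibility order, the join is the least common multiple: lcm(845, 169) = 845.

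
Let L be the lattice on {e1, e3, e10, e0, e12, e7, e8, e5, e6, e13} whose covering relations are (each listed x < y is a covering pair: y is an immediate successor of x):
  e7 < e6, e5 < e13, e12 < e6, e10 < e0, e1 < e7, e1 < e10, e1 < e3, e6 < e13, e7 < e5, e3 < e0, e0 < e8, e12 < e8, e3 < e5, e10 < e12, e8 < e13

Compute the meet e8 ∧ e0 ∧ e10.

Common lower bounds of {e8, e0, e10}: e1, e10.
The greatest among these is e10.

e10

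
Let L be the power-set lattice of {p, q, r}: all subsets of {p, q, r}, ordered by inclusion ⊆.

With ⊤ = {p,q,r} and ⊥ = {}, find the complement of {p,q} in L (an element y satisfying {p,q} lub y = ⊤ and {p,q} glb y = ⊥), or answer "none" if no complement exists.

Need y with {p,q} ∨ y = {p,q,r} and {p,q} ∧ y = {}.
Checking each element gives: {r}.

{r}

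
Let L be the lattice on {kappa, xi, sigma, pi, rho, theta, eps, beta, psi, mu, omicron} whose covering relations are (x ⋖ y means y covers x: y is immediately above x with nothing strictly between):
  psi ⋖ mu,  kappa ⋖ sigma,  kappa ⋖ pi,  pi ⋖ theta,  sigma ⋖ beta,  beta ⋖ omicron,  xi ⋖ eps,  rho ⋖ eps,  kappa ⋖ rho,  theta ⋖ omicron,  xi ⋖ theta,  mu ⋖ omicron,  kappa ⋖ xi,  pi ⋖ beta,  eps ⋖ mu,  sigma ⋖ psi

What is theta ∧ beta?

pi

Common lower bounds of {theta, beta}: kappa, pi.
The greatest among these is pi.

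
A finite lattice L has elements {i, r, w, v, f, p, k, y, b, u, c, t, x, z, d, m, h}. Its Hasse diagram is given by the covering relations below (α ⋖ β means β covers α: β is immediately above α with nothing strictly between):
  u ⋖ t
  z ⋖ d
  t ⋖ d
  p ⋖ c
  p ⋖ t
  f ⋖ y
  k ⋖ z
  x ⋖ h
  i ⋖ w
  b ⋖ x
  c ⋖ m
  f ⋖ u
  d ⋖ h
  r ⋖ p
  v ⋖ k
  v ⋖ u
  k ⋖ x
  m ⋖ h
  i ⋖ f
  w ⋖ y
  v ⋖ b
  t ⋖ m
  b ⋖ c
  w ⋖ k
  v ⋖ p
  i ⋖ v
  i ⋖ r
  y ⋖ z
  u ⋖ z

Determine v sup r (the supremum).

Common upper bounds of {v, r}: c, d, h, m, p, t.
The least among these is p.

p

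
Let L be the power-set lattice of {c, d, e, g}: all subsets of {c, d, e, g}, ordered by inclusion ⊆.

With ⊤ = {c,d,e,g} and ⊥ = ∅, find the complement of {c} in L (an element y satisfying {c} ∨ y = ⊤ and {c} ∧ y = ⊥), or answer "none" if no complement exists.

{d,e,g}

Need y with {c} ∨ y = {c,d,e,g} and {c} ∧ y = ∅.
Checking each element gives: {d,e,g}.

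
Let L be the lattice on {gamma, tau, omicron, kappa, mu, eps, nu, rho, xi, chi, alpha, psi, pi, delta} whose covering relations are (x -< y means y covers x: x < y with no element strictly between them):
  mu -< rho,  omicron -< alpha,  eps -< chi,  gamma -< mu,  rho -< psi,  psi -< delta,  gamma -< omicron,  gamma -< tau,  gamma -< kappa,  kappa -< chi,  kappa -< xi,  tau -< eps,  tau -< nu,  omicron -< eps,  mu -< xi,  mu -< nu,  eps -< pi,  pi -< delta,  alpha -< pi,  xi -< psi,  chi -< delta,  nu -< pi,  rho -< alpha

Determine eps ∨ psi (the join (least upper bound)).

Common upper bounds of {eps, psi}: delta.
The least among these is delta.

delta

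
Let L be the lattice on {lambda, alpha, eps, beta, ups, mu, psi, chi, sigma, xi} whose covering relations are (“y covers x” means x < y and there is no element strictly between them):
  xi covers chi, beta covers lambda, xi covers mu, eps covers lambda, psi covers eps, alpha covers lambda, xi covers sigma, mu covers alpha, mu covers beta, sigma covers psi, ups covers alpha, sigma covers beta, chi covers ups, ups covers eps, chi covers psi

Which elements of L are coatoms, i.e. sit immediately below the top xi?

The coatoms are exactly the elements covered by xi: chi, mu, sigma.

chi, mu, sigma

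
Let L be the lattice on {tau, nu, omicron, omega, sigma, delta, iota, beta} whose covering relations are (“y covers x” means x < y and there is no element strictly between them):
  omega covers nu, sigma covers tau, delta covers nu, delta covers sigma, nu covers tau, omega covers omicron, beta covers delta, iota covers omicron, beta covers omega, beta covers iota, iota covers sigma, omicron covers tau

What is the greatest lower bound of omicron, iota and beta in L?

Common lower bounds of {omicron, iota, beta}: omicron, tau.
The greatest among these is omicron.

omicron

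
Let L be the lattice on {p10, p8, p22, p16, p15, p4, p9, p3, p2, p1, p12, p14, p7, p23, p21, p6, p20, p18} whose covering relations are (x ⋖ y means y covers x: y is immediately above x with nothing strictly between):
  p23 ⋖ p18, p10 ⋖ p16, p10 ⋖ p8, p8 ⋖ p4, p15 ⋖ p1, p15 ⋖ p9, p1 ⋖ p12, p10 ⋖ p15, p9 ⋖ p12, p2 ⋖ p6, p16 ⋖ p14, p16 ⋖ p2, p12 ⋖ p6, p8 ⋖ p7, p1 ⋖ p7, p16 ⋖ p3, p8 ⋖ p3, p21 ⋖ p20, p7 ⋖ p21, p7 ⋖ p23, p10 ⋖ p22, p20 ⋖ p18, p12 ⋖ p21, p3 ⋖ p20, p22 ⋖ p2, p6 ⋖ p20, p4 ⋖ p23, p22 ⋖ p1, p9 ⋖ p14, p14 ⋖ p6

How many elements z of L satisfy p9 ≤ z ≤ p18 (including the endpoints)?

The interval [p9, p18] = {p12, p14, p18, p20, p21, p6, p9}, which has 7 elements.

7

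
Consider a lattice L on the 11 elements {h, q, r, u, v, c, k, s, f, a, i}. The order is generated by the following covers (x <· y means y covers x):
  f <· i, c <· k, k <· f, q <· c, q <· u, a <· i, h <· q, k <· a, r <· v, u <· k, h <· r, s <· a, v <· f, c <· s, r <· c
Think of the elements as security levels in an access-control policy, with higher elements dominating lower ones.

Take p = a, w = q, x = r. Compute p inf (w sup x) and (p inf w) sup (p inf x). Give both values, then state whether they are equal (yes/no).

w sup x = c, so p inf (w sup x) = a inf c = c.
p inf w = q and p inf x = r, so (p inf w) sup (p inf x) = q sup r = c.
Equal: yes.

c; c; yes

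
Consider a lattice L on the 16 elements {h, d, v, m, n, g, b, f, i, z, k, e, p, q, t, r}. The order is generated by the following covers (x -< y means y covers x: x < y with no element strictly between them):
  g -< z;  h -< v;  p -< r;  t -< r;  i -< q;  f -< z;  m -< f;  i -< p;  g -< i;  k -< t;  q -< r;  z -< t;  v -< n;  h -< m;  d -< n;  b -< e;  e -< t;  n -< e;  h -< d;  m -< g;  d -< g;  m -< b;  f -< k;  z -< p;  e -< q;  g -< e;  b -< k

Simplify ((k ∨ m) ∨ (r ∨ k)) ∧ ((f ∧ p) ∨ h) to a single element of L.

f

k ∨ m = k
r ∨ k = r
k ∨ r = r
f ∧ p = f
f ∨ h = f
r ∧ f = f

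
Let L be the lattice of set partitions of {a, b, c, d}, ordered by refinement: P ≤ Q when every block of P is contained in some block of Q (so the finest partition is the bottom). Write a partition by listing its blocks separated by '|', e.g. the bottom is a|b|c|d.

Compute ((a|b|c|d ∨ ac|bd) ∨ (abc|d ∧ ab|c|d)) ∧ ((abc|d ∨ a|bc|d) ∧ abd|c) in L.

ab|c|d

a|b|c|d ∨ ac|bd = ac|bd
abc|d ∧ ab|c|d = ab|c|d
ac|bd ∨ ab|c|d = abcd
abc|d ∨ a|bc|d = abc|d
abc|d ∧ abd|c = ab|c|d
abcd ∧ ab|c|d = ab|c|d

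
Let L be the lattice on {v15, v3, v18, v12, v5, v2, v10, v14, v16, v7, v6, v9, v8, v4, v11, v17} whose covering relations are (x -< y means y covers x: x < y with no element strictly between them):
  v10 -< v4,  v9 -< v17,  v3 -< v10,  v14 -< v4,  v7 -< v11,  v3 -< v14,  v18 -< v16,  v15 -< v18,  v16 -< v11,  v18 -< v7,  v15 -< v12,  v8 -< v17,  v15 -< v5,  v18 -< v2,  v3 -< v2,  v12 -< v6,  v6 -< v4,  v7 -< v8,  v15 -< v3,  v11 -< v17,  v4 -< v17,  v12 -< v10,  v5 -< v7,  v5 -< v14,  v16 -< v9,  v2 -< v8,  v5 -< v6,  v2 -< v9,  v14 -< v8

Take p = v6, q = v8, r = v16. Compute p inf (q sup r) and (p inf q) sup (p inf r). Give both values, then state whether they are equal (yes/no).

v6; v5; no

q sup r = v17, so p inf (q sup r) = v6 inf v17 = v6.
p inf q = v5 and p inf r = v15, so (p inf q) sup (p inf r) = v5 sup v15 = v5.
Equal: no.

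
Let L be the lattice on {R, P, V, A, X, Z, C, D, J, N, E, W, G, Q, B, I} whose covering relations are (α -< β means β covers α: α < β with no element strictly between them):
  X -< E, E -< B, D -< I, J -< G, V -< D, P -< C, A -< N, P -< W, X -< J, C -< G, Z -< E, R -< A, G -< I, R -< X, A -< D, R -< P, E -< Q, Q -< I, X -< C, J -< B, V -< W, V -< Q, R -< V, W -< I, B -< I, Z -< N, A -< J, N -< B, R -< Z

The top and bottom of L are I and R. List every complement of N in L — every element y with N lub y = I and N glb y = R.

Need y with N ∨ y = I and N ∧ y = R.
Checking each element gives: C, P, V, W.

C, P, V, W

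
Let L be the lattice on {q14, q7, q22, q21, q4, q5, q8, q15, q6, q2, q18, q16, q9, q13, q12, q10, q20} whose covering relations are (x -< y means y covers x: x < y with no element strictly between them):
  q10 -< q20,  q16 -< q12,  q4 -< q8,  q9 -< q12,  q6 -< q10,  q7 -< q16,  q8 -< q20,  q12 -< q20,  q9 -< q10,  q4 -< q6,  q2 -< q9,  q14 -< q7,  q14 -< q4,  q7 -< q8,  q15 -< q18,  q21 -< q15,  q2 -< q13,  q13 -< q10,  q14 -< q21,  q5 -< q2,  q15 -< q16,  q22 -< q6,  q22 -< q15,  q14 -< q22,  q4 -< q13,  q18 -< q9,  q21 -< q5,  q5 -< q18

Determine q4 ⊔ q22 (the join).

q6

Common upper bounds of {q4, q22}: q10, q20, q6.
The least among these is q6.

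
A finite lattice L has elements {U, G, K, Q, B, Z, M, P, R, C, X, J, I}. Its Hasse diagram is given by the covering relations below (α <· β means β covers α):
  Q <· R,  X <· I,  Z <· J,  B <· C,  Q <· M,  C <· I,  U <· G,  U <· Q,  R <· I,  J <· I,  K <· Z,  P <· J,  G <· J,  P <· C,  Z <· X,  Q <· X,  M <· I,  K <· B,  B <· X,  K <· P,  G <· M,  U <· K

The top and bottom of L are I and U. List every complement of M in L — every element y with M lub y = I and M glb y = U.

Need y with M ∨ y = I and M ∧ y = U.
Checking each element gives: B, C, K, P, Z.

B, C, K, P, Z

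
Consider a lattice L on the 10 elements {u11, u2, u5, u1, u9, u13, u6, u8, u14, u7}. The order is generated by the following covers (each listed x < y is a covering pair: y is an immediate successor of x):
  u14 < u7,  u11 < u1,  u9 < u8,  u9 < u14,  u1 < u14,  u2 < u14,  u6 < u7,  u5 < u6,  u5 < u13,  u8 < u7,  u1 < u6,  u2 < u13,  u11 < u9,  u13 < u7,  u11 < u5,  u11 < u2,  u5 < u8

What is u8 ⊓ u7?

Common lower bounds of {u8, u7}: u11, u5, u8, u9.
The greatest among these is u8.

u8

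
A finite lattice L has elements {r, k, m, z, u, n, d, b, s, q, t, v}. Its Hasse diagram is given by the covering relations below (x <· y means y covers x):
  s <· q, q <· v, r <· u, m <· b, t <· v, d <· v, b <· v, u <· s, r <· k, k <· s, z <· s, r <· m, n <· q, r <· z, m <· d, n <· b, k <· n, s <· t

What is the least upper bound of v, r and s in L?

Common upper bounds of {v, r, s}: v.
The least among these is v.

v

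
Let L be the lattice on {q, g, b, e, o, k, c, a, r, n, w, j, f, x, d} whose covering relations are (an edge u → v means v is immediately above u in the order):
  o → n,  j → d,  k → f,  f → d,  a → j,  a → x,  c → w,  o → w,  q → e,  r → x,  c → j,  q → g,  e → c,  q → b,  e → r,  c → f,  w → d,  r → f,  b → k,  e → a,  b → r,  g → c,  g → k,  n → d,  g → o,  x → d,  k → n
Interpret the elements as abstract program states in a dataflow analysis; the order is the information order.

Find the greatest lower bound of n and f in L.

k

Common lower bounds of {n, f}: b, g, k, q.
The greatest among these is k.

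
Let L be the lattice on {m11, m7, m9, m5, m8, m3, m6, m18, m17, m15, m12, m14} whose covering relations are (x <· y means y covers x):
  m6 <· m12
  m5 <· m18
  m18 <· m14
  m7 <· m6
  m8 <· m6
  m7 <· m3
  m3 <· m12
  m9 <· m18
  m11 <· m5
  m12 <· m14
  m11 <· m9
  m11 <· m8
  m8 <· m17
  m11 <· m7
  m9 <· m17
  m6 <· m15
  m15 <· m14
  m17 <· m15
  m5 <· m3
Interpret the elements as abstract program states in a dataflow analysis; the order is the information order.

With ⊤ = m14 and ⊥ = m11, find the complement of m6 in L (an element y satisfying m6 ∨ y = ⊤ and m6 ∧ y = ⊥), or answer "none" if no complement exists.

m18

Need y with m6 ∨ y = m14 and m6 ∧ y = m11.
Checking each element gives: m18.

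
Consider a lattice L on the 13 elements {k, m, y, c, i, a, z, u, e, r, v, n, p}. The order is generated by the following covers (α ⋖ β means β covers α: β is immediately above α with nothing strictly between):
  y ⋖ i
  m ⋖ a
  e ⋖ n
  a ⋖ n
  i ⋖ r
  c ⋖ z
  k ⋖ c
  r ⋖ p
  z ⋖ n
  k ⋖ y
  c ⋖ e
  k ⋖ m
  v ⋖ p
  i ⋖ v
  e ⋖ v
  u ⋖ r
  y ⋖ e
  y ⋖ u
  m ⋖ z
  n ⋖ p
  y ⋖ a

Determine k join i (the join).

i

Common upper bounds of {k, i}: i, p, r, v.
The least among these is i.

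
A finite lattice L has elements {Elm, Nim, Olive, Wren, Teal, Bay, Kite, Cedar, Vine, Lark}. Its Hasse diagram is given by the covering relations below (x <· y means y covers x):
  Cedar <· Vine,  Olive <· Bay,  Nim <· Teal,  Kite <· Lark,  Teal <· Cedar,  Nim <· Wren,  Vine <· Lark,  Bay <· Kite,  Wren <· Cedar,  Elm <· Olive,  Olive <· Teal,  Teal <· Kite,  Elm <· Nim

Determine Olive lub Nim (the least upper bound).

Common upper bounds of {Olive, Nim}: Cedar, Kite, Lark, Teal, Vine.
The least among these is Teal.

Teal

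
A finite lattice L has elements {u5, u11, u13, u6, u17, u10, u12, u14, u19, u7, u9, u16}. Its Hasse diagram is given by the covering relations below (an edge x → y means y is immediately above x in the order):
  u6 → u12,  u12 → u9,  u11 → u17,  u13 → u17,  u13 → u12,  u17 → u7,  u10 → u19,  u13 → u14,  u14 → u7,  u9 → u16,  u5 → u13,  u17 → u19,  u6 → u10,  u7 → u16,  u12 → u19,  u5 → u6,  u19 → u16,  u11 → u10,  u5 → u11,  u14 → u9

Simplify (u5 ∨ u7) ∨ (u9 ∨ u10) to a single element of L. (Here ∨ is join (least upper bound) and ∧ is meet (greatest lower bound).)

u16

u5 ∨ u7 = u7
u9 ∨ u10 = u16
u7 ∨ u16 = u16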